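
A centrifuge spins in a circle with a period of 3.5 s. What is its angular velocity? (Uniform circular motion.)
ω = 2π/T = 2π/3.5 = 1.7952 rad/s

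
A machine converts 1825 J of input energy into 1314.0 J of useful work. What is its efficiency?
η = W_out/W_in = 1314.0/1825 = 0.72 = 72.0%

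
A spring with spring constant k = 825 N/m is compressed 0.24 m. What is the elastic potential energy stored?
PE = ½kx² = ½×825×0.24² = 23.76 J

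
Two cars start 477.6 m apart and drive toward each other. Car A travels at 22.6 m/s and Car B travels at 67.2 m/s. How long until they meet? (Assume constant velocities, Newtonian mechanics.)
Combined speed: v_combined = 22.6 + 67.2 = 89.8 m/s
Time to meet: t = d/89.8 = 477.6/89.8 = 5.32 s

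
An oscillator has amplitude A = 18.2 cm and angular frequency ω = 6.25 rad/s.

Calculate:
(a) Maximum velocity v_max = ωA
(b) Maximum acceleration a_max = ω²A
v_max = ωA = 6.25×0.182 = 1.137 m/s
a_max = ω²A = 6.25²×0.182 = 7.109 m/s²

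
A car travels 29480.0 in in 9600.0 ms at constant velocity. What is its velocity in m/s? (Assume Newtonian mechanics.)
v = d/t (with unit conversion) = 78.0 m/s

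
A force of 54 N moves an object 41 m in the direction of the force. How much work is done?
W = Fd = 54×41 = 2214.0 J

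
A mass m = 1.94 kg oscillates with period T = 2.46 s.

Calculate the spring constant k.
T = 2π√(m/k) → k = m(2π/T)² = 1.94×(2π/2.46)² = 12.66 N/m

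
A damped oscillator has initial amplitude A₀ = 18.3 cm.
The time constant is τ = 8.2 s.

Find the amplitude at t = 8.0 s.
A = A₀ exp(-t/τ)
A = A₀ exp(−t/τ) = 18.3×exp(−8.0/8.2) = 6.898 cm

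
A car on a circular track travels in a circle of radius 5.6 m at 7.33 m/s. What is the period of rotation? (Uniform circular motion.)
T = 2πr/v = 2π×5.6/7.33 = 4.8 s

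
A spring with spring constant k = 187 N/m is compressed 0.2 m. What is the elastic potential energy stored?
PE = ½kx² = ½×187×0.2² = 3.74 J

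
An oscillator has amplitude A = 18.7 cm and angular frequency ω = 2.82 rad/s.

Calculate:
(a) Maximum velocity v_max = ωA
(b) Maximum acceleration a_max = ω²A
v_max = ωA = 2.82×0.187 = 0.5273 m/s
a_max = ω²A = 2.82²×0.187 = 1.487 m/s²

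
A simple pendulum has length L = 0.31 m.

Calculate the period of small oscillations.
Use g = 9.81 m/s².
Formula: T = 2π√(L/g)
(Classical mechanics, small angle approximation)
T = 2π√(L/g) = 2π√(0.31/9.81) = 1.117 s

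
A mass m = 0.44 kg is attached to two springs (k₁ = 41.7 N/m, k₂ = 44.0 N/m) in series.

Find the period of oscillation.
k_eq = k₁k₂/(k₁+k₂) = 21.41 N/m
T = 2π√(m/k_eq) = 2π√(0.44/21.41) = 0.9007 s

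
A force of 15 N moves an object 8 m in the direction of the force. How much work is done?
W = Fd = 15×8 = 120.0 J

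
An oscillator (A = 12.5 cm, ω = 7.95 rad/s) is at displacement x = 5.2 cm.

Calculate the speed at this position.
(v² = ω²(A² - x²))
v = ω√(A² − x²) = 7.95×√(0.125² − 0.052²) = 0.9037 m/s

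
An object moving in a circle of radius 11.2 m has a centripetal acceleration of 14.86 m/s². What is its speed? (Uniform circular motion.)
v = √(a_c × r) = √(14.86 × 11.2) = 12.9 m/s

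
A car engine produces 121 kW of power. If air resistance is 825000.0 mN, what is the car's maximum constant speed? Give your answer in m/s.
P = Fv → v = P/F = 121000 W / 825 N = 146.7 m/s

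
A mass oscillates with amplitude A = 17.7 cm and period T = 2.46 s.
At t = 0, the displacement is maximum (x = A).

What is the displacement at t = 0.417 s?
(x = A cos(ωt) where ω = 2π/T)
ω = 2π/T = 2π/2.46 = 2.554 rad/s
x = A cos(ωt) = 17.7×cos(2.554×0.417) = 8.575 cm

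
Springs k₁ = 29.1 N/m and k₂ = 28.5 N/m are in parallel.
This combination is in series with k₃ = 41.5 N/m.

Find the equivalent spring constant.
k₁₂ = k₁ + k₂ = 57.6 N/m (parallel)
1/k_eq = 1/k₁₂ + 1/k₃ → k_eq = 24.12 N/m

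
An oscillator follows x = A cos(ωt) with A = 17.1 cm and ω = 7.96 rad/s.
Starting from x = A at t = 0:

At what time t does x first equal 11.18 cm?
cos(ωt) = x/A = 11.18/17.1 = 0.6538
ωt = arccos(0.6538) = 0.8582 rad
t = 0.8582/7.96 = 0.1078 s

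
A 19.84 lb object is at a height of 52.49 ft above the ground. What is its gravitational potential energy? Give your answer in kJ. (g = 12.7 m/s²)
PE = mgh = 8.999 kg × 12.7 m/s² × 16 m = 1829 J = 1.829 kJ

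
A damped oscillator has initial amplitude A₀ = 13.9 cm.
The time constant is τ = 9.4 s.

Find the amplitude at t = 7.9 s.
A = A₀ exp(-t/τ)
A = A₀ exp(−t/τ) = 13.9×exp(−7.9/9.4) = 5.998 cm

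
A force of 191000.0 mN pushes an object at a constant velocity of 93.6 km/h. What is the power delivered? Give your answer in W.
P = Fv = 191 N × 26 m/s = 4966 W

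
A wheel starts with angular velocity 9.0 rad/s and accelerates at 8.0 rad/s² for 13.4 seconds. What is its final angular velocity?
ω = ω₀ + αt = 9.0 + 8.0 × 13.4 = 116.2 rad/s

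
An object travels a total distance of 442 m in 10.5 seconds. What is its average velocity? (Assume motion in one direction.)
v_avg = Δd / Δt = 442 / 10.5 = 42.1 m/s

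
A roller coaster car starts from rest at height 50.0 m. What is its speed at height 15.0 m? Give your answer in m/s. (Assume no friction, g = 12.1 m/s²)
mgh₁ = ½mv₂² + mgh₂ → v₂ = √(2g(h₁−h₂)) = √(2×12.1×(50−15)) = 29.1 m/s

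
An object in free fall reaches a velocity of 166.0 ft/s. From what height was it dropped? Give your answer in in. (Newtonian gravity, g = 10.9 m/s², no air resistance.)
h = v²/(2g) (with unit conversion) = 4623.0 in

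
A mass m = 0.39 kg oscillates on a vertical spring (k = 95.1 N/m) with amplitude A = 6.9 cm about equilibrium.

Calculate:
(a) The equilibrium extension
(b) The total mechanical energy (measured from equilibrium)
x_eq = mg/k = 0.39×9.81/95.1 = 0.04023 m = 4.023 cm
E = ½kA² = ½×95.1×(0.069)² = 0.2264 J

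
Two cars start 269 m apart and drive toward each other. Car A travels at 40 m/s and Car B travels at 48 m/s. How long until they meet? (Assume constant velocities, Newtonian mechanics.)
Combined speed: v_combined = 40 + 48 = 88 m/s
Time to meet: t = d/88 = 269/88 = 3.06 s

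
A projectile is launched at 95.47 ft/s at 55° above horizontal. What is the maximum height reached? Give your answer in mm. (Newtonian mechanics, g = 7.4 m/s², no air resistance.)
H = v₀²sin²(θ)/(2g) (with unit conversion) = 38390.0 mm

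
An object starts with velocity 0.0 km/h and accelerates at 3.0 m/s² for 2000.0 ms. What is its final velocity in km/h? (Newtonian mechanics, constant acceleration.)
v = v₀ + at (with unit conversion) = 21.6 km/h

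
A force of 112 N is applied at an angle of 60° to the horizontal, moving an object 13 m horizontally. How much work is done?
W = Fd cosθ = 112×13×cos(60°) = 728.0 J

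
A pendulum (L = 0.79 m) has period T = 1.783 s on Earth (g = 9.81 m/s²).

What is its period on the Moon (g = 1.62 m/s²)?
T = 2π√(L/g), so T_moon/T_earth = √(g_earth/g_moon)
T_moon = 2π√(0.79/1.62) = 4.388 s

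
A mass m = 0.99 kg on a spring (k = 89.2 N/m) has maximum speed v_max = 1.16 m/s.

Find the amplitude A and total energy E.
½mv²_max = ½kA² → A = v_max√(m/k) = 1.16×√(0.99/89.2) = 0.1222 m = 12.22 cm
E = ½mv²_max = ½×0.99×1.16² = 0.6661 J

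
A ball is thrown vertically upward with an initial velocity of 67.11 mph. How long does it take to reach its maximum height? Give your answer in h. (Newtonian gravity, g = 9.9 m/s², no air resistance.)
t_up = v₀/g (with unit conversion) = 0.0008418 h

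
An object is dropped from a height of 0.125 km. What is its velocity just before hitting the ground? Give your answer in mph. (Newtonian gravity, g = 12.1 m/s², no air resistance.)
v = √(2gh) (with unit conversion) = 123.0 mph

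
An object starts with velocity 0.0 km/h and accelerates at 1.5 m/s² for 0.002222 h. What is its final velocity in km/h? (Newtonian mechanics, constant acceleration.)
v = v₀ + at (with unit conversion) = 43.2 km/h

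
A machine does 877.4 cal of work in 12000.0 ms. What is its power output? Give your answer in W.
P = W/t = 3671 J / 12 s = 305.9 W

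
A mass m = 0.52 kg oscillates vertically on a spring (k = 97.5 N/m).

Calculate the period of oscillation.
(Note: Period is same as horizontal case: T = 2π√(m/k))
T = 2π√(m/k) = 2π√(0.52/97.5) = 0.4589 s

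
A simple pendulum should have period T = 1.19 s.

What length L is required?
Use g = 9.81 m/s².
T = 2π√(L/g) → L = g(T/2π)² = 9.81×(1.19/2π)² = 0.3519 m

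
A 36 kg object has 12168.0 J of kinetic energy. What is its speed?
KE = ½mv² → v = √(2KE/m) = √(2×12168.0/36) = 26.0 m/s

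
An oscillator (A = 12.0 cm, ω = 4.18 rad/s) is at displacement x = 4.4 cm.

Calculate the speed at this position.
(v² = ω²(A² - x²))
v = ω√(A² − x²) = 4.18×√(0.12² − 0.044²) = 0.4667 m/s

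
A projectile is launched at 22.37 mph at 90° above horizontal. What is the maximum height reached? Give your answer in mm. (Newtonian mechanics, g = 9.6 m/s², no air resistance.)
H = v₀²sin²(θ)/(2g) (with unit conversion) = 5209.0 mm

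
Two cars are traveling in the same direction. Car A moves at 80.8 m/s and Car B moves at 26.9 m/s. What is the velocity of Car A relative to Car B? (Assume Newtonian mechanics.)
v_rel = v_A - v_B = 80.8 - 26.9 = 53.9 m/s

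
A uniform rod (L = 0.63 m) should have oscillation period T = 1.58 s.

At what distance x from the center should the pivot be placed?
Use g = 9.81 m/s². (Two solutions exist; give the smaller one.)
T = 2π√((L²/12 + x²)/(gx)). Let c = T²g/(4π²) = 0.6203.
x² − cx + L²/12 = 0 → x = (c − √(c² − L²/3))/2 = 0.05891 m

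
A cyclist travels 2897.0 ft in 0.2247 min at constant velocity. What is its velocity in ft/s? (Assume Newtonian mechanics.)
v = d/t (with unit conversion) = 214.9 ft/s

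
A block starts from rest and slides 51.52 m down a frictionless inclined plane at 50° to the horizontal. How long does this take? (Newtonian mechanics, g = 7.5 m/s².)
a = g sin(θ) = 7.5 × sin(50°) = 5.75 m/s²
t = √(2d/a) = √(2 × 51.52 / 5.75) = 4.23 s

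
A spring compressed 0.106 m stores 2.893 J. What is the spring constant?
PE = ½kx² → k = 2PE/x² = 2×2.893/0.106² = 515.0 N/m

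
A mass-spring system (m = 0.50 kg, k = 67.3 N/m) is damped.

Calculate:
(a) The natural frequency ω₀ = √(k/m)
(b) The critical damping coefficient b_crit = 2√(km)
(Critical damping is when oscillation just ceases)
ω₀ = √(k/m) = √(67.3/0.5) = 11.6 rad/s
b_crit = 2√(km) = 2√(67.3×0.5) = 11.6 kg/s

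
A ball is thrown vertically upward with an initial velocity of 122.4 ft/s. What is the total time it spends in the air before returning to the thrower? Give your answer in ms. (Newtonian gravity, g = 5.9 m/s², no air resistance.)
t_total = 2v₀/g (with unit conversion) = 12650.0 ms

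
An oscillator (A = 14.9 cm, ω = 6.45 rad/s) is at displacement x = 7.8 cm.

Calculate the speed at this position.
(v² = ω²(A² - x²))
v = ω√(A² − x²) = 6.45×√(0.149² − 0.078²) = 0.8188 m/s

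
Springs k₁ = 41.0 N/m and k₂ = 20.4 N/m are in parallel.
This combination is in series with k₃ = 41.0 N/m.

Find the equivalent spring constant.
k₁₂ = k₁ + k₂ = 61.4 N/m (parallel)
1/k_eq = 1/k₁₂ + 1/k₃ → k_eq = 24.58 N/m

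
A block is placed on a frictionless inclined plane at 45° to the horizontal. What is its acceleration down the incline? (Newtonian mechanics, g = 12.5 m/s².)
a = g sin(θ) = 12.5 × sin(45°) = 12.5 × 0.7071 = 8.84 m/s²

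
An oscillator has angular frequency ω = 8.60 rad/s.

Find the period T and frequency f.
T = 2π/ω = 2π/8.6 = 0.7306 s; f = ω/2π = 1.369 Hz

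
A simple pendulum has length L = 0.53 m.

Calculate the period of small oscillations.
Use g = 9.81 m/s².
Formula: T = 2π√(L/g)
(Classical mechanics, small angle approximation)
T = 2π√(L/g) = 2π√(0.53/9.81) = 1.46 s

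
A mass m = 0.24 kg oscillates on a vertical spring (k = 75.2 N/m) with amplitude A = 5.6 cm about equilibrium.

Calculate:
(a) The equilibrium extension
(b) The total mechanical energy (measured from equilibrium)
x_eq = mg/k = 0.24×9.81/75.2 = 0.03131 m = 3.131 cm
E = ½kA² = ½×75.2×(0.056)² = 0.1179 J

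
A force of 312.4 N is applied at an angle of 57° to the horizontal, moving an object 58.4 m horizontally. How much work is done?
W = Fd cosθ = 312.4×58.4×cos(57°) = 9936.5 J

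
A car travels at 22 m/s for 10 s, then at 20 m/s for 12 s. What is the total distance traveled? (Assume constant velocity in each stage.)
d₁ = v₁t₁ = 22 × 10 = 220 m
d₂ = v₂t₂ = 20 × 12 = 240 m
d_total = 220 + 240 = 460 m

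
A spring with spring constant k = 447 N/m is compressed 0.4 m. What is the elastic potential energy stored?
PE = ½kx² = ½×447×0.4² = 35.76 J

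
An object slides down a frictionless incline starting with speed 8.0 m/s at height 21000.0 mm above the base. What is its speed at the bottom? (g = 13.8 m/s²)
½mv₀² + mgh = ½mv² → v = √(v₀² + 2gh) = √(8² + 2×13.8×21) = 25.37 m/s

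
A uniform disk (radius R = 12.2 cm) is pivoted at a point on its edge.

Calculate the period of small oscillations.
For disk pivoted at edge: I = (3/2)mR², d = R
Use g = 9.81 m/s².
I/m = (3/2)R² = 0.02233 m²; d = R = 0.122 m
T = 2π√((3/2)R²/(gR)) = 2π√(3R/(2g)) = 0.8582 s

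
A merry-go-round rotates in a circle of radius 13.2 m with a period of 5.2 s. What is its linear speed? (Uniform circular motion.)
v = 2πr/T = 2π×13.2/5.2 = 15.95 m/s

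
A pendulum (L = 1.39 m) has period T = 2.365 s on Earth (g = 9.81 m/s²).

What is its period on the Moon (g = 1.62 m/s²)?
T = 2π√(L/g), so T_moon/T_earth = √(g_earth/g_moon)
T_moon = 2π√(1.39/1.62) = 5.82 s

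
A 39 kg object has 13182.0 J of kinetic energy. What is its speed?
KE = ½mv² → v = √(2KE/m) = √(2×13182.0/39) = 26.0 m/s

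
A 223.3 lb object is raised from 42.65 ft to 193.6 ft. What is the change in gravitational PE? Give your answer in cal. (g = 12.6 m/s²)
ΔPE = mg(h₂ − h₁) = 101.3 kg × 12.6 m/s² × (59.01 − 13) m = 5.872e+04 J = 14030.0 cal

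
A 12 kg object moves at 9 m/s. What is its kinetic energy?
KE = ½mv² = ½×12×9² = 486.0 J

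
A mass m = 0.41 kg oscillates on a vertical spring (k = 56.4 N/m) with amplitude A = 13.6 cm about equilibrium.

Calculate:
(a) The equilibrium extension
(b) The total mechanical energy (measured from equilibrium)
x_eq = mg/k = 0.41×9.81/56.4 = 0.07131 m = 7.131 cm
E = ½kA² = ½×56.4×(0.136)² = 0.5216 J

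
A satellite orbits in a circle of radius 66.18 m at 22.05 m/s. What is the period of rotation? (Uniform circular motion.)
T = 2πr/v = 2π×66.18/22.05 = 18.86 s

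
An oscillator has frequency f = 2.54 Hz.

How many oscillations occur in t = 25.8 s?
n = f×t = 2.54×25.8 = 65.53 oscillations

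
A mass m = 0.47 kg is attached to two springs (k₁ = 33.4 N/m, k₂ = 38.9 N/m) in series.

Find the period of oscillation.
k_eq = k₁k₂/(k₁+k₂) = 17.97 N/m
T = 2π√(m/k_eq) = 2π√(0.47/17.97) = 1.016 s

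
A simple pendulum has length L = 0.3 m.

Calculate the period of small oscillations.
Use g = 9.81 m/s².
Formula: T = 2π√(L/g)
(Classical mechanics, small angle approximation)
T = 2π√(L/g) = 2π√(0.3/9.81) = 1.099 s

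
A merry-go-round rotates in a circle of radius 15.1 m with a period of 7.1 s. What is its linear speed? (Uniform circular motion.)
v = 2πr/T = 2π×15.1/7.1 = 13.36 m/s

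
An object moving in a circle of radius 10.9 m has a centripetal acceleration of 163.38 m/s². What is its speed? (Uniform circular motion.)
v = √(a_c × r) = √(163.38 × 10.9) = 42.2 m/s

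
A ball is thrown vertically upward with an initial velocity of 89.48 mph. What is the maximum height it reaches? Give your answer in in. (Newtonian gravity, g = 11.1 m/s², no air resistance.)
h_max = v₀²/(2g) (with unit conversion) = 2838.0 in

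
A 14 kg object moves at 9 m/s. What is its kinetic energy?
KE = ½mv² = ½×14×9² = 567.0 J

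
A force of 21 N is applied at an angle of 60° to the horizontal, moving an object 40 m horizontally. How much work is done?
W = Fd cosθ = 21×40×cos(60°) = 420.0 J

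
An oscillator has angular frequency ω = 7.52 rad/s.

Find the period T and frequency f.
T = 2π/ω = 2π/7.52 = 0.8355 s; f = ω/2π = 1.197 Hz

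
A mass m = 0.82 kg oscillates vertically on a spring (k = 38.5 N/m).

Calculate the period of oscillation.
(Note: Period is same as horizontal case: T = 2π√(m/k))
T = 2π√(m/k) = 2π√(0.82/38.5) = 0.917 s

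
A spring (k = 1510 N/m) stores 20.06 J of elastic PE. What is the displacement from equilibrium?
PE = ½kx² → x = √(2PE/k) = √(2×20.06/1510) = 0.163 m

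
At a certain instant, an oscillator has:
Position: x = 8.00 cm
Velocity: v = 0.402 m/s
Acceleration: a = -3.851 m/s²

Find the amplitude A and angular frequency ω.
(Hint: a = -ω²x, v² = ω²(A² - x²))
a = −ω²x → ω = √(|a|/x) = √(3.851/0.08) = 6.938 rad/s
v² = ω²(A² − x²) → A = √(x² + v²/ω²) = √(0.08² + 0.402²/6.938²) = 0.09878 m = 9.878 cm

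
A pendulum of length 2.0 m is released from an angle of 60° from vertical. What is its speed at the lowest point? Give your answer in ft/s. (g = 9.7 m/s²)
h = L(1 − cosθ) = 2.0×(1 − cos60°) = 1 m
v = √(2gh) = √(2×9.7×1) = 4.405 m/s = 14.45 ft/s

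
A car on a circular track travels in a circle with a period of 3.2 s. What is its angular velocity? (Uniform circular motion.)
ω = 2π/T = 2π/3.2 = 1.9635 rad/s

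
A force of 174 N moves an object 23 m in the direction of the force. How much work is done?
W = Fd = 174×23 = 4002.0 J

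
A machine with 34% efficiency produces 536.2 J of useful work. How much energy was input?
W_in = W_out/η = 536.2/0.34 = 1577.1 J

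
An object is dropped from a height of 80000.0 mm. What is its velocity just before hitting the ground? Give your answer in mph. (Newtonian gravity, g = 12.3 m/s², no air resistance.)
v = √(2gh) (with unit conversion) = 99.24 mph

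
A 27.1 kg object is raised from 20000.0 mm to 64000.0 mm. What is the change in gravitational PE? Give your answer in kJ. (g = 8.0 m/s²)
ΔPE = mg(h₂ − h₁) = 27.1 kg × 8.0 m/s² × (64 − 20) m = 9539 J = 9.539 kJ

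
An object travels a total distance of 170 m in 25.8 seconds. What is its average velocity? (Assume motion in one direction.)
v_avg = Δd / Δt = 170 / 25.8 = 6.59 m/s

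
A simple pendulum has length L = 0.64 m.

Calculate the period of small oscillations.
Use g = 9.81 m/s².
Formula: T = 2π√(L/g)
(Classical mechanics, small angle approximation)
T = 2π√(L/g) = 2π√(0.64/9.81) = 1.605 s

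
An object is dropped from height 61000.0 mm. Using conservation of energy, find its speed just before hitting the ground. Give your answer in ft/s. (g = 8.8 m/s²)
mgh = ½mv² → v = √(2gh) = √(2×8.8×61) = 32.77 m/s = 107.5 ft/s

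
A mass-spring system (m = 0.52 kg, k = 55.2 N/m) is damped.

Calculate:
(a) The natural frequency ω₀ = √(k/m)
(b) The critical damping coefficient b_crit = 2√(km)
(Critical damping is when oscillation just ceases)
ω₀ = √(k/m) = √(55.2/0.52) = 10.3 rad/s
b_crit = 2√(km) = 2√(55.2×0.52) = 10.72 kg/s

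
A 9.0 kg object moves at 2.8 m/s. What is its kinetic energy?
KE = ½mv² = ½×9.0×2.8² = 35.28 J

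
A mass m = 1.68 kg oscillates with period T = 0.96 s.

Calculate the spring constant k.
T = 2π√(m/k) → k = m(2π/T)² = 1.68×(2π/0.96)² = 71.97 N/m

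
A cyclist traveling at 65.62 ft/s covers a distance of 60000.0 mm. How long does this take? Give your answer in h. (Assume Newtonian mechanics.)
t = d/v (with unit conversion) = 0.0008333 h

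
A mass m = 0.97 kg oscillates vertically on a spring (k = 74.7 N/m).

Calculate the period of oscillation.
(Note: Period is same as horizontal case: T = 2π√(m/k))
T = 2π√(m/k) = 2π√(0.97/74.7) = 0.716 s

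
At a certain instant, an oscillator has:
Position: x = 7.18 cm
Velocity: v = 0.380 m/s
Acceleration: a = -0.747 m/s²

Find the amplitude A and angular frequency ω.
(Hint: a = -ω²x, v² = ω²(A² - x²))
a = −ω²x → ω = √(|a|/x) = √(0.747/0.0718) = 3.226 rad/s
v² = ω²(A² − x²) → A = √(x² + v²/ω²) = √(0.0718² + 0.38²/3.226²) = 0.138 m = 13.8 cm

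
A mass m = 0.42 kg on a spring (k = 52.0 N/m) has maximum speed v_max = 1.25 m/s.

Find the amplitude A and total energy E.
½mv²_max = ½kA² → A = v_max√(m/k) = 1.25×√(0.42/52.0) = 0.1123 m = 11.23 cm
E = ½mv²_max = ½×0.42×1.25² = 0.3281 J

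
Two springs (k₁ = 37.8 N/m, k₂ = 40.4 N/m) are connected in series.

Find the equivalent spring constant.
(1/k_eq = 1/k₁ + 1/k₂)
1/k_eq = 1/37.8 + 1/40.4 = 0.051208; k_eq = 19.53 N/m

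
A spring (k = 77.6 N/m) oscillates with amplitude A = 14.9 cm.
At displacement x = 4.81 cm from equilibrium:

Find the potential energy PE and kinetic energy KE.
E_total = ½kA² = ½×77.6×(0.149)² = 0.8614 J
PE = ½kx² = ½×77.6×(0.0481)² = 0.08977 J
KE = E_total − PE = 0.7716 J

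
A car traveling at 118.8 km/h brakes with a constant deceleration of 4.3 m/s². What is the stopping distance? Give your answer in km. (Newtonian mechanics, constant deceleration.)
d = v₀² / (2a) (with unit conversion) = 0.1266 km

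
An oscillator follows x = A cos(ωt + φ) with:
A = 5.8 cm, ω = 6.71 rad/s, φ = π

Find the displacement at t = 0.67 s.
x = A cos(ωt + φ) = 5.8×cos(6.71×0.67 + π) = 1.247 cm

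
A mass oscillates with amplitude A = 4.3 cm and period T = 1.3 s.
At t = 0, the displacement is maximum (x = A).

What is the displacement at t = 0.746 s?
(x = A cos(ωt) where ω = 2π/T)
ω = 2π/T = 2π/1.3 = 4.833 rad/s
x = A cos(ωt) = 4.3×cos(4.833×0.746) = -3.845 cm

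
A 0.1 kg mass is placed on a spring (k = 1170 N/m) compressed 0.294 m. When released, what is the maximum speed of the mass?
½kx² = ½mv² → v = x√(k/m) = 0.294×√(1170/0.1) = 31.8 m/s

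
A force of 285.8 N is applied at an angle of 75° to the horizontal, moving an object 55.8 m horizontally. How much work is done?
W = Fd cosθ = 285.8×55.8×cos(75°) = 4127.6 J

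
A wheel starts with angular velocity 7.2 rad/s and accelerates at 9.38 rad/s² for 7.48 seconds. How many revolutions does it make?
θ = ω₀t + ½αt² = 7.2×7.48 + ½×9.38×7.48² = 316.26 rad
Revolutions = θ/(2π) = 316.26/(2π) = 50.33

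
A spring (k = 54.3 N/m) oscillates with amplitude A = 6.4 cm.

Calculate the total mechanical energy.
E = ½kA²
E = ½kA² = ½×54.3×(0.064)² = 0.1112 J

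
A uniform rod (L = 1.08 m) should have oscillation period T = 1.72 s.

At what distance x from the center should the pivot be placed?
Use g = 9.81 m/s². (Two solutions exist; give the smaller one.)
T = 2π√((L²/12 + x²)/(gx)). Let c = T²g/(4π²) = 0.7351.
x² − cx + L²/12 = 0 → x = (c − √(c² − L²/3))/2 = 0.1729 m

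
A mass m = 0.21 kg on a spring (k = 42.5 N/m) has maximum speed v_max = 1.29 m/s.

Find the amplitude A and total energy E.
½mv²_max = ½kA² → A = v_max√(m/k) = 1.29×√(0.21/42.5) = 0.09068 m = 9.068 cm
E = ½mv²_max = ½×0.21×1.29² = 0.1747 J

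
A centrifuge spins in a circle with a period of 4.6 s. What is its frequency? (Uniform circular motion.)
f = 1/T = 1/4.6 = 0.2174 Hz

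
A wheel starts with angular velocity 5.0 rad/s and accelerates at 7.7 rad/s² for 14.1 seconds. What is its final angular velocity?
ω = ω₀ + αt = 5.0 + 7.7 × 14.1 = 113.57 rad/s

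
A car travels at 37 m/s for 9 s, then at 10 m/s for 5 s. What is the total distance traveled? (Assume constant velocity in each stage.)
d₁ = v₁t₁ = 37 × 9 = 333 m
d₂ = v₂t₂ = 10 × 5 = 50 m
d_total = 333 + 50 = 383 m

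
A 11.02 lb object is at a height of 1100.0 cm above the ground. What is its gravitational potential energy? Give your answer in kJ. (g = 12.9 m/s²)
PE = mgh = 4.999 kg × 12.9 m/s² × 11 m = 709.3 J = 0.7093 kJ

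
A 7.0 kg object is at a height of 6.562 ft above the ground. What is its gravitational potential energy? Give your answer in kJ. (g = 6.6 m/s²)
PE = mgh = 7 kg × 6.6 m/s² × 2 m = 92.4 J = 0.0924 kJ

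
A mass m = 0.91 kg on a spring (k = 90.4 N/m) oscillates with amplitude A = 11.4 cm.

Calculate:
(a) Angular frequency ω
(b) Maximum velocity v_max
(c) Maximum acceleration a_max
ω = √(k/m) = √(90.4/0.91) = 9.967 rad/s
v_max = ωA = 9.967×0.114 = 1.136 m/s
a_max = ω²A = 9.967²×0.114 = 11.32 m/s²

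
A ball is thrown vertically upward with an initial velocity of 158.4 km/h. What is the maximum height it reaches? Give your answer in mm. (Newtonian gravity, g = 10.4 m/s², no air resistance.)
h_max = v₀²/(2g) (with unit conversion) = 93080.0 mm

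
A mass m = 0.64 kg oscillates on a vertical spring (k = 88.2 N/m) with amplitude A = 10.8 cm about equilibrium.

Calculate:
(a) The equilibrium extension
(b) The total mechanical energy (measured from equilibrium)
x_eq = mg/k = 0.64×9.81/88.2 = 0.07118 m = 7.118 cm
E = ½kA² = ½×88.2×(0.108)² = 0.5144 J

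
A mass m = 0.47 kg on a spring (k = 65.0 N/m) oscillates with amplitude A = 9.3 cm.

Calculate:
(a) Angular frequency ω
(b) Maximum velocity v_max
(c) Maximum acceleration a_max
ω = √(k/m) = √(65.0/0.47) = 11.76 rad/s
v_max = ωA = 11.76×0.093 = 1.094 m/s
a_max = ω²A = 11.76²×0.093 = 12.86 m/s²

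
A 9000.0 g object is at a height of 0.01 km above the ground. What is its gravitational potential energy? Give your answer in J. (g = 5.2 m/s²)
PE = mgh = 9 kg × 5.2 m/s² × 10 m = 468 J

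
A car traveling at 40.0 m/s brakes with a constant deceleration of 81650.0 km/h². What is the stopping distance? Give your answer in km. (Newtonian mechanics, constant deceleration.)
d = v₀² / (2a) (with unit conversion) = 0.127 km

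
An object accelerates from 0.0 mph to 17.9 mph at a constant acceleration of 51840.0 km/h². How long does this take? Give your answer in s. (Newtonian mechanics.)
t = (v - v₀)/a (with unit conversion) = 2.001 s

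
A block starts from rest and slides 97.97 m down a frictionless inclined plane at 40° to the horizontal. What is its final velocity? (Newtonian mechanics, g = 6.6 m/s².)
a = g sin(θ) = 6.6 × sin(40°) = 4.24 m/s²
v = √(2ad) = √(2 × 4.24 × 97.97) = 28.83 m/s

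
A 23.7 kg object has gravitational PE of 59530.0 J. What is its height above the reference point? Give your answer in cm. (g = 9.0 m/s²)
PE = mgh → h = PE/(mg) = 5.953e+04 J / (23.7 kg × 9.0 m/s²) = 279.1 m = 27910.0 cm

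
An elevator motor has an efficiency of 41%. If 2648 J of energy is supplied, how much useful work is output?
W_out = η × W_in = 0.41 × 2648 = 1085.7 J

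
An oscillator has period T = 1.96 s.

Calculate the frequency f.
f = 1/T = 1/1.96 = 0.5102 Hz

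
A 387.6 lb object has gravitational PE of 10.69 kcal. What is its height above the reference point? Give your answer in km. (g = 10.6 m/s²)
PE = mgh → h = PE/(mg) = 4.473e+04 J / (175.8 kg × 10.6 m/s²) = 24 m = 0.024 km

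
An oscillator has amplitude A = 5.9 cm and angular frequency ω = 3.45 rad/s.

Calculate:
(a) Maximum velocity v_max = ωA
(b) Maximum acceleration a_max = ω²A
v_max = ωA = 3.45×0.059 = 0.2036 m/s
a_max = ω²A = 3.45²×0.059 = 0.7022 m/s²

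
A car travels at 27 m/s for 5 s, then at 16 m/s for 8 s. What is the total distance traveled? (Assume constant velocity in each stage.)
d₁ = v₁t₁ = 27 × 5 = 135 m
d₂ = v₂t₂ = 16 × 8 = 128 m
d_total = 135 + 128 = 263 m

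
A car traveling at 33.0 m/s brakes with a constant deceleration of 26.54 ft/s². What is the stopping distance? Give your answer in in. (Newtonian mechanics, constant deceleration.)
d = v₀² / (2a) (with unit conversion) = 2650.0 in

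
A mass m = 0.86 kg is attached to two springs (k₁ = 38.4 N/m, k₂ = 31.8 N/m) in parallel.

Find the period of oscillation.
k_eq = k₁+k₂ = 70.2 N/m
T = 2π√(m/k_eq) = 2π√(0.86/70.2) = 0.6954 s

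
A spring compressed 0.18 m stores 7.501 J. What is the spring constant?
PE = ½kx² → k = 2PE/x² = 2×7.501/0.18² = 463.0 N/m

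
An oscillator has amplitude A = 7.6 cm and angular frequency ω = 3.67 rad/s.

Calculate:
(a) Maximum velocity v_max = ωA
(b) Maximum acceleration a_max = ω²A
v_max = ωA = 3.67×0.076 = 0.2789 m/s
a_max = ω²A = 3.67²×0.076 = 1.024 m/s²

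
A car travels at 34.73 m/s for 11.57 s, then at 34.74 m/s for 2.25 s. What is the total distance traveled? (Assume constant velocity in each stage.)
d₁ = v₁t₁ = 34.73 × 11.57 = 401.826 m
d₂ = v₂t₂ = 34.74 × 2.25 = 78.165 m
d_total = 401.826 + 78.165 = 479.99 m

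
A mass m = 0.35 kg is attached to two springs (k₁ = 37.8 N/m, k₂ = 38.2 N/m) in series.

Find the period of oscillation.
k_eq = k₁k₂/(k₁+k₂) = 19 N/m
T = 2π√(m/k_eq) = 2π√(0.35/19) = 0.8528 s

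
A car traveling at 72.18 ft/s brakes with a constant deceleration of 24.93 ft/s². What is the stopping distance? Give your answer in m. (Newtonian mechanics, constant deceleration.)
d = v₀² / (2a) (with unit conversion) = 31.85 m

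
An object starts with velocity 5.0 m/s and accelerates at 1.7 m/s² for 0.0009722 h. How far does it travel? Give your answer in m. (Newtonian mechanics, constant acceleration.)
d = v₀t + ½at² (with unit conversion) = 27.91 m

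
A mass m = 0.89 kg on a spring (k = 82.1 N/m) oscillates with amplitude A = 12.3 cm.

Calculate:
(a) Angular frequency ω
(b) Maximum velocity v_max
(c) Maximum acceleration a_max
ω = √(k/m) = √(82.1/0.89) = 9.605 rad/s
v_max = ωA = 9.605×0.123 = 1.181 m/s
a_max = ω²A = 9.605²×0.123 = 11.35 m/s²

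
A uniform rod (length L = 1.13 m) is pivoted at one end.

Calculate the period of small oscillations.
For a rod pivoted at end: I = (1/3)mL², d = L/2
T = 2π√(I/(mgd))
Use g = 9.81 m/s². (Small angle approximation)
I/m = (1/3)L² = 0.4256 m²; d = L/2 = 0.565 m
T = 2π√(I/(mgd)) = 2π√(0.4256/(9.81×0.565)) = 1.741 s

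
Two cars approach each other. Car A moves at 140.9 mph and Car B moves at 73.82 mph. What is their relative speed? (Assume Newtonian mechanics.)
v_rel = v_A + v_B = 140.9 + 73.82 = 214.7 mph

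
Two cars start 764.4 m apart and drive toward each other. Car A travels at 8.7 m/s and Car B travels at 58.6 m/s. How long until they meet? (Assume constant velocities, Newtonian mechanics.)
Combined speed: v_combined = 8.7 + 58.6 = 67.3 m/s
Time to meet: t = d/67.3 = 764.4/67.3 = 11.36 s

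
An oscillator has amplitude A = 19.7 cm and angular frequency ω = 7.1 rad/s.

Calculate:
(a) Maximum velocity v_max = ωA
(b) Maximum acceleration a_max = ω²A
v_max = ωA = 7.1×0.197 = 1.399 m/s
a_max = ω²A = 7.1²×0.197 = 9.931 m/s²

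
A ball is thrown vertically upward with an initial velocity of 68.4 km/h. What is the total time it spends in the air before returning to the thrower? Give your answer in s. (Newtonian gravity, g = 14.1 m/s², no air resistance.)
t_total = 2v₀/g (with unit conversion) = 2.695 s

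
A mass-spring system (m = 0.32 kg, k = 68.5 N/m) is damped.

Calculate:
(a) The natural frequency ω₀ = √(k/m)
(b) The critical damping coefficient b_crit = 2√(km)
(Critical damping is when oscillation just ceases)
ω₀ = √(k/m) = √(68.5/0.32) = 14.63 rad/s
b_crit = 2√(km) = 2√(68.5×0.32) = 9.364 kg/s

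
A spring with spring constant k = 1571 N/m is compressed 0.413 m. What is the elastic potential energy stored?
PE = ½kx² = ½×1571×0.413² = 134.0 J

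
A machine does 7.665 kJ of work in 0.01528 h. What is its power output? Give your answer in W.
P = W/t = 7665 J / 55.01 s = 139.3 W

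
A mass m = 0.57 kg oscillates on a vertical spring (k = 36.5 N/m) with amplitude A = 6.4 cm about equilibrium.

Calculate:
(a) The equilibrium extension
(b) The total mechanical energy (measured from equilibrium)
x_eq = mg/k = 0.57×9.81/36.5 = 0.1532 m = 15.32 cm
E = ½kA² = ½×36.5×(0.064)² = 0.07475 J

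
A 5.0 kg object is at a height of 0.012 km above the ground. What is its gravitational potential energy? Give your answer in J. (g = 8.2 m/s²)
PE = mgh = 5 kg × 8.2 m/s² × 12 m = 492 J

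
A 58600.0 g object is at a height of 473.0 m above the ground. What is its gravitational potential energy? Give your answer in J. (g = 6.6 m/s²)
PE = mgh = 58.6 kg × 6.6 m/s² × 473 m = 1.829e+05 J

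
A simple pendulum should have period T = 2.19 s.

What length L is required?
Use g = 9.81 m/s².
T = 2π√(L/g) → L = g(T/2π)² = 9.81×(2.19/2π)² = 1.192 m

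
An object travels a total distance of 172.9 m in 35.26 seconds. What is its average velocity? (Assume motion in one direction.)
v_avg = Δd / Δt = 172.9 / 35.26 = 4.9 m/s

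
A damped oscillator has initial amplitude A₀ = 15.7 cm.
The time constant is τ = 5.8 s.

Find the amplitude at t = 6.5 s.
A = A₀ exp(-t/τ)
A = A₀ exp(−t/τ) = 15.7×exp(−6.5/5.8) = 5.119 cm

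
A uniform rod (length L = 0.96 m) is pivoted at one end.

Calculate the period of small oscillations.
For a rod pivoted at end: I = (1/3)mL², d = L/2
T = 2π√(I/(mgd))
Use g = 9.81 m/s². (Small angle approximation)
I/m = (1/3)L² = 0.3072 m²; d = L/2 = 0.48 m
T = 2π√(I/(mgd)) = 2π√(0.3072/(9.81×0.48)) = 1.605 s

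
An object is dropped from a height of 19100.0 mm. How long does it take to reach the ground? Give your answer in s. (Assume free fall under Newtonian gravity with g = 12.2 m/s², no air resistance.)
t = √(2h/g) (with unit conversion) = 1.77 s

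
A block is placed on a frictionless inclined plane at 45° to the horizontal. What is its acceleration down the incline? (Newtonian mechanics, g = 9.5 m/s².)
a = g sin(θ) = 9.5 × sin(45°) = 9.5 × 0.7071 = 6.72 m/s²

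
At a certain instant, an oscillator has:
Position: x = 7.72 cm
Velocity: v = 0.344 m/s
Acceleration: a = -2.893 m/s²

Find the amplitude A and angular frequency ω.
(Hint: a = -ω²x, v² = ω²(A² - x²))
a = −ω²x → ω = √(|a|/x) = √(2.893/0.0772) = 6.122 rad/s
v² = ω²(A² − x²) → A = √(x² + v²/ω²) = √(0.0772² + 0.344²/6.122²) = 0.09549 m = 9.549 cm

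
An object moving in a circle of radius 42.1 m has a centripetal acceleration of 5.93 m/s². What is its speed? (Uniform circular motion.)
v = √(a_c × r) = √(5.93 × 42.1) = 15.8 m/s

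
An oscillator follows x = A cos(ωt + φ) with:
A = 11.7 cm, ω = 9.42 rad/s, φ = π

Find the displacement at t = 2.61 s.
x = A cos(ωt + φ) = 11.7×cos(9.42×2.61 + π) = -9.996 cm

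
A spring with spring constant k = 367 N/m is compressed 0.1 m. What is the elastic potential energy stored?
PE = ½kx² = ½×367×0.1² = 1.835 J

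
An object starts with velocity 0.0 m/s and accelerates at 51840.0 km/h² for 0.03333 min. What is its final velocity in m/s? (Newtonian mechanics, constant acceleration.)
v = v₀ + at (with unit conversion) = 7.999 m/s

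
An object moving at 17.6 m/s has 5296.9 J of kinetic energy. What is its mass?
KE = ½mv² → m = 2KE/v² = 2×5296.9/17.6² = 34.2 kg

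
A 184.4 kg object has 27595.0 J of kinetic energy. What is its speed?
KE = ½mv² → v = √(2KE/m) = √(2×27595.0/184.4) = 17.3 m/s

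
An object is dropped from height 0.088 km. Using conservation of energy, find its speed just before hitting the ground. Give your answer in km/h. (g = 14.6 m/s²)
mgh = ½mv² → v = √(2gh) = √(2×14.6×88) = 50.69 m/s = 182.5 km/h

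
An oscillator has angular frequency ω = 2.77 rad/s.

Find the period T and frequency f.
T = 2π/ω = 2π/2.77 = 2.268 s; f = ω/2π = 0.4409 Hz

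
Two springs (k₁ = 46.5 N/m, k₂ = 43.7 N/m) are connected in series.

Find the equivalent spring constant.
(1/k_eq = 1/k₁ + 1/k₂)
1/k_eq = 1/46.5 + 1/43.7 = 0.044389; k_eq = 22.53 N/m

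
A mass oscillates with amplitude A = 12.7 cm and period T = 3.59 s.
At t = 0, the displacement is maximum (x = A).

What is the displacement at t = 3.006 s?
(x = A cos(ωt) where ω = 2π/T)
ω = 2π/T = 2π/3.59 = 1.75 rad/s
x = A cos(ωt) = 12.7×cos(1.75×3.006) = 6.624 cm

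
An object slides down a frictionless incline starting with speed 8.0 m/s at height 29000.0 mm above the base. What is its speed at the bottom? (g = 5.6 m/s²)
½mv₀² + mgh = ½mv² → v = √(v₀² + 2gh) = √(8² + 2×5.6×29) = 19.72 m/s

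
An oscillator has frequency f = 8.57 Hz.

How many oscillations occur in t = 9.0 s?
n = f×t = 8.57×9.0 = 77.13 oscillations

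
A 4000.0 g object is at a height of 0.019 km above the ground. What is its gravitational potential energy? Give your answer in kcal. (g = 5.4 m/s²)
PE = mgh = 4 kg × 5.4 m/s² × 19 m = 410.4 J = 0.09809 kcal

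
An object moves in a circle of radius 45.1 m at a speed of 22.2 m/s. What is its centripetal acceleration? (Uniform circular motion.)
a_c = v²/r = 22.2²/45.1 = 492.84/45.1 = 10.93 m/s²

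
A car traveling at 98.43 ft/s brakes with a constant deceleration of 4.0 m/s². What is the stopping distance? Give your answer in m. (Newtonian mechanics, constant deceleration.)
d = v₀² / (2a) (with unit conversion) = 112.5 m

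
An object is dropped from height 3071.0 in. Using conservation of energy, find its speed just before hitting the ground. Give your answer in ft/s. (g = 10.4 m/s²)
mgh = ½mv² → v = √(2gh) = √(2×10.4×78) = 40.28 m/s = 132.2 ft/s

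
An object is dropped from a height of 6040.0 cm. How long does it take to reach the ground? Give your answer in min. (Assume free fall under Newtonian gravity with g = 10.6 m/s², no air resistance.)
t = √(2h/g) (with unit conversion) = 0.05626 min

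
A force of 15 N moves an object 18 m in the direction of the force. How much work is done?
W = Fd = 15×18 = 270.0 J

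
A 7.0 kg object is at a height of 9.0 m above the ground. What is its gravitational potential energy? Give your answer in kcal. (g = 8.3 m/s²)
PE = mgh = 7 kg × 8.3 m/s² × 9 m = 522.9 J = 0.125 kcal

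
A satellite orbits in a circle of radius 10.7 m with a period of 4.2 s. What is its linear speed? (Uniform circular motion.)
v = 2πr/T = 2π×10.7/4.2 = 16.01 m/s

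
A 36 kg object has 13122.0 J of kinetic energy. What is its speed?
KE = ½mv² → v = √(2KE/m) = √(2×13122.0/36) = 27.0 m/s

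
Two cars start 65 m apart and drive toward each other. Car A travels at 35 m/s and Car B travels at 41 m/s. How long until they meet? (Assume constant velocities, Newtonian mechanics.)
Combined speed: v_combined = 35 + 41 = 76 m/s
Time to meet: t = d/76 = 65/76 = 0.86 s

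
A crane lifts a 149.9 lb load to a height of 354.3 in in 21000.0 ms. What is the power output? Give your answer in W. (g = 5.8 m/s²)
W = mgh = 67.99×5.8×8.999 = 3549 J
P = W/t = 3549/21 = 169 W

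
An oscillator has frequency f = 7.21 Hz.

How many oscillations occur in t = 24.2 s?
n = f×t = 7.21×24.2 = 174.5 oscillations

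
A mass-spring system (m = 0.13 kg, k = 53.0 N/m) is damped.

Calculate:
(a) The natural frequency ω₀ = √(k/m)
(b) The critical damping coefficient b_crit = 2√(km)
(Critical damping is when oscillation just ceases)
ω₀ = √(k/m) = √(53.0/0.13) = 20.19 rad/s
b_crit = 2√(km) = 2√(53.0×0.13) = 5.25 kg/s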